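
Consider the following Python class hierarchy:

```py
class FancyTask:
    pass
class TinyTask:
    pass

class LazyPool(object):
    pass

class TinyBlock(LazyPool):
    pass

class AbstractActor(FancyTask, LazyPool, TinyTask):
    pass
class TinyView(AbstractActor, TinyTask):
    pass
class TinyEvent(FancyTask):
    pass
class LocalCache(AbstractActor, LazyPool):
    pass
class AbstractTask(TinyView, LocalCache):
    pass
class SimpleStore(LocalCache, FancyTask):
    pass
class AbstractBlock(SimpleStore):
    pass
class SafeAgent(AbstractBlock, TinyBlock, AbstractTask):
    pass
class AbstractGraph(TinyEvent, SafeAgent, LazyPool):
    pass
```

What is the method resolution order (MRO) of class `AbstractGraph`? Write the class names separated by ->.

L[AbstractGraph] = AbstractGraph + merge(L[TinyEvent], L[SafeAgent], L[LazyPool], [TinyEvent SafeAgent LazyPool])
  take TinyEvent:  [TinyEvent FancyTask object] + [SafeAgent AbstractBlock SimpleStore TinyBlock AbstractTask TinyView LocalCache AbstractActor FancyTask LazyPool TinyTask object] + [LazyPool object] + [TinyEvent SafeAgent LazyPool]
  take SafeAgent:  [FancyTask object] + [SafeAgent AbstractBlock SimpleStore TinyBlock AbstractTask TinyView LocalCache AbstractActor FancyTask LazyPool TinyTask object] + [LazyPool object] + [SafeAgent LazyPool]
  take AbstractBlock:  [FancyTask object] + [AbstractBlock SimpleStore TinyBlock AbstractTask TinyView LocalCache AbstractActor FancyTask LazyPool TinyTask object] + [LazyPool object] + [LazyPool]
  take SimpleStore:  [FancyTask object] + [SimpleStore TinyBlock AbstractTask TinyView LocalCache AbstractActor FancyTask LazyPool TinyTask object] + [LazyPool object] + [LazyPool]
  take TinyBlock:  [FancyTask object] + [TinyBlock AbstractTask TinyView LocalCache AbstractActor FancyTask LazyPool TinyTask object] + [LazyPool object] + [LazyPool]
  take AbstractTask:  [FancyTask object] + [AbstractTask TinyView LocalCache AbstractActor FancyTask LazyPool TinyTask object] + [LazyPool object] + [LazyPool]
  take TinyView:  [FancyTask object] + [TinyView LocalCache AbstractActor FancyTask LazyPool TinyTask object] + [LazyPool object] + [LazyPool]
  take LocalCache:  [FancyTask object] + [LocalCache AbstractActor FancyTask LazyPool TinyTask object] + [LazyPool object] + [LazyPool]
  take AbstractActor:  [FancyTask object] + [AbstractActor FancyTask LazyPool TinyTask object] + [LazyPool object] + [LazyPool]
  take FancyTask:  [FancyTask object] + [FancyTask LazyPool TinyTask object] + [LazyPool object] + [LazyPool]
  take LazyPool:  [object] + [LazyPool TinyTask object] + [LazyPool object] + [LazyPool]
  take TinyTask:  [object] + [TinyTask object] + [object]
  take object:  [object] + [object] + [object]

AbstractGraph -> TinyEvent -> SafeAgent -> AbstractBlock -> SimpleStore -> TinyBlock -> AbstractTask -> TinyView -> LocalCache -> AbstractActor -> FancyTask -> LazyPool -> TinyTask -> object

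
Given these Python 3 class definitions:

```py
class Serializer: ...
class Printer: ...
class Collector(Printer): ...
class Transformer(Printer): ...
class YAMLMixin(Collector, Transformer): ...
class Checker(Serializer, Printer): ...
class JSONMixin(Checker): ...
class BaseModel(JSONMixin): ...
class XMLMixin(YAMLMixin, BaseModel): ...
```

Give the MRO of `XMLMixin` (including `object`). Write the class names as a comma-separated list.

L[XMLMixin] = XMLMixin + merge(L[YAMLMixin], L[BaseModel], [YAMLMixin BaseModel])
  take YAMLMixin:  [YAMLMixin Collector Transformer Printer object] + [BaseModel JSONMixin Checker Serializer Printer object] + [YAMLMixin BaseModel]
  take Collector:  [Collector Transformer Printer object] + [BaseModel JSONMixin Checker Serializer Printer object] + [BaseModel]
  take Transformer:  [Transformer Printer object] + [BaseModel JSONMixin Checker Serializer Printer object] + [BaseModel]
  take BaseModel:  [Printer object] + [BaseModel JSONMixin Checker Serializer Printer object] + [BaseModel]
  take JSONMixin:  [Printer object] + [JSONMixin Checker Serializer Printer object]
  take Checker:  [Printer object] + [Checker Serializer Printer object]
  take Serializer:  [Printer object] + [Serializer Printer object]
  take Printer:  [Printer object] + [Printer object]
  take object:  [object] + [object]

XMLMixin, YAMLMixin, Collector, Transformer, BaseModel, JSONMixin, Checker, Serializer, Printer, object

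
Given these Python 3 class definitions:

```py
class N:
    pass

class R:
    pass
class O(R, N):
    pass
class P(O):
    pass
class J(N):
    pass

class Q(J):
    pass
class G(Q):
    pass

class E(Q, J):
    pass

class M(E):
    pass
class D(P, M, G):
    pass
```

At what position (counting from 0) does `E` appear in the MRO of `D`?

5

L[D] = D + merge(L[P], L[M], L[G], [P M G])
  take P:  [P O R N object] + [M E Q J N object] + [G Q J N object] + [P M G]
  take O:  [O R N object] + [M E Q J N object] + [G Q J N object] + [M G]
  take R:  [R N object] + [M E Q J N object] + [G Q J N object] + [M G]
  take M:  [N object] + [M E Q J N object] + [G Q J N object] + [M G]
  take E:  [N object] + [E Q J N object] + [G Q J N object] + [G]
  take G:  [N object] + [Q J N object] + [G Q J N object] + [G]
  take Q:  [N object] + [Q J N object] + [Q J N object]
  take J:  [N object] + [J N object] + [J N object]
  take N:  [N object] + [N object] + [N object]
  take object:  [object] + [object] + [object]
MRO: D P O R M E G Q J N object
E sits at index 5.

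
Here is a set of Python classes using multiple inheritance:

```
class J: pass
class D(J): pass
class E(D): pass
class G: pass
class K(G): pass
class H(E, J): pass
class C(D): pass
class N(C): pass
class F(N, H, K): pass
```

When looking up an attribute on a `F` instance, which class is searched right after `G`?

object

L[F] = F + merge(L[N], L[H], L[K], [N H K])
  take N:  [N C D J object] + [H E D J object] + [K G object] + [N H K]
  take C:  [C D J object] + [H E D J object] + [K G object] + [H K]
  take H:  [D J object] + [H E D J object] + [K G object] + [H K]
  take E:  [D J object] + [E D J object] + [K G object] + [K]
  take D:  [D J object] + [D J object] + [K G object] + [K]
  take J:  [J object] + [J object] + [K G object] + [K]
  take K:  [object] + [object] + [K G object] + [K]
  take G:  [object] + [object] + [G object]
  take object:  [object] + [object] + [object]
MRO: F N C H E D J K G object
G is at position 8; next is object.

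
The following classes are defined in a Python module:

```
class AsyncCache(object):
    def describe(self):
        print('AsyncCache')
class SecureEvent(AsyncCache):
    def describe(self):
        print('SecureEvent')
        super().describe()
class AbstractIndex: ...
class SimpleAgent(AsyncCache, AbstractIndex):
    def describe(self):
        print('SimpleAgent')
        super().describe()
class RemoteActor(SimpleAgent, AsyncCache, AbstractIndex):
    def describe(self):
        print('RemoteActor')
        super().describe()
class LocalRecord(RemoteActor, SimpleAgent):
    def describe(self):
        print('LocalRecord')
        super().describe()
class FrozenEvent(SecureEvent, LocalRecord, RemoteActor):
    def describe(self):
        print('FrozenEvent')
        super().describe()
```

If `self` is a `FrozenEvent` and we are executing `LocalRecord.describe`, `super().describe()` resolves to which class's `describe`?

RemoteActor

L[FrozenEvent] = FrozenEvent + merge(L[SecureEvent], L[LocalRecord], L[RemoteActor], [SecureEvent LocalRecord RemoteActor])
  take SecureEvent:  [SecureEvent AsyncCache object] + [LocalRecord RemoteActor SimpleAgent AsyncCache AbstractIndex object] + [RemoteActor SimpleAgent AsyncCache AbstractIndex object] + [SecureEvent LocalRecord RemoteActor]
  take LocalRecord:  [AsyncCache object] + [LocalRecord RemoteActor SimpleAgent AsyncCache AbstractIndex object] + [RemoteActor SimpleAgent AsyncCache AbstractIndex object] + [LocalRecord RemoteActor]
  take RemoteActor:  [AsyncCache object] + [RemoteActor SimpleAgent AsyncCache AbstractIndex object] + [RemoteActor SimpleAgent AsyncCache AbstractIndex object] + [RemoteActor]
  take SimpleAgent:  [AsyncCache object] + [SimpleAgent AsyncCache AbstractIndex object] + [SimpleAgent AsyncCache AbstractIndex object]
  take AsyncCache:  [AsyncCache object] + [AsyncCache AbstractIndex object] + [AsyncCache AbstractIndex object]
  take AbstractIndex:  [object] + [AbstractIndex object] + [AbstractIndex object]
  take object:  [object] + [object] + [object]
MRO: FrozenEvent SecureEvent LocalRecord RemoteActor SimpleAgent AsyncCache AbstractIndex object
super() in LocalRecord.describe on a FrozenEvent instance goes to the class after LocalRecord in FrozenEvent's MRO: RemoteActor.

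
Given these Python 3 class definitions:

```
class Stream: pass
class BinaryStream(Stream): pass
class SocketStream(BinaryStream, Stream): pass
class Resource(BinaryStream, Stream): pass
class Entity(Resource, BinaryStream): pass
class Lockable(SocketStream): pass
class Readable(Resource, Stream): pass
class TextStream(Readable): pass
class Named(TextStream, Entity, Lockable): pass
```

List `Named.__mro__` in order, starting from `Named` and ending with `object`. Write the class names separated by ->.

Named -> TextStream -> Readable -> Entity -> Resource -> Lockable -> SocketStream -> BinaryStream -> Stream -> object

L[Named] = Named + merge(L[TextStream], L[Entity], L[Lockable], [TextStream Entity Lockable])
  take TextStream:  [TextStream Readable Resource BinaryStream Stream object] + [Entity Resource BinaryStream Stream object] + [Lockable SocketStream BinaryStream Stream object] + [TextStream Entity Lockable]
  take Readable:  [Readable Resource BinaryStream Stream object] + [Entity Resource BinaryStream Stream object] + [Lockable SocketStream BinaryStream Stream object] + [Entity Lockable]
  take Entity:  [Resource BinaryStream Stream object] + [Entity Resource BinaryStream Stream object] + [Lockable SocketStream BinaryStream Stream object] + [Entity Lockable]
  take Resource:  [Resource BinaryStream Stream object] + [Resource BinaryStream Stream object] + [Lockable SocketStream BinaryStream Stream object] + [Lockable]
  take Lockable:  [BinaryStream Stream object] + [BinaryStream Stream object] + [Lockable SocketStream BinaryStream Stream object] + [Lockable]
  take SocketStream:  [BinaryStream Stream object] + [BinaryStream Stream object] + [SocketStream BinaryStream Stream object]
  take BinaryStream:  [BinaryStream Stream object] + [BinaryStream Stream object] + [BinaryStream Stream object]
  take Stream:  [Stream object] + [Stream object] + [Stream object]
  take object:  [object] + [object] + [object]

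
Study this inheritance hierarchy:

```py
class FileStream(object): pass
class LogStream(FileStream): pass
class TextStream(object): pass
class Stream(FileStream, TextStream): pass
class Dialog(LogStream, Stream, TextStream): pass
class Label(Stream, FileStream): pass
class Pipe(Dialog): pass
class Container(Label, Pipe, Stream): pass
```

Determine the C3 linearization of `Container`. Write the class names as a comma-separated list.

Container, Label, Pipe, Dialog, LogStream, Stream, FileStream, TextStream, object

L[Container] = Container + merge(L[Label], L[Pipe], L[Stream], [Label Pipe Stream])
  take Label:  [Label Stream FileStream TextStream object] + [Pipe Dialog LogStream Stream FileStream TextStream object] + [Stream FileStream TextStream object] + [Label Pipe Stream]
  take Pipe:  [Stream FileStream TextStream object] + [Pipe Dialog LogStream Stream FileStream TextStream object] + [Stream FileStream TextStream object] + [Pipe Stream]
  take Dialog:  [Stream FileStream TextStream object] + [Dialog LogStream Stream FileStream TextStream object] + [Stream FileStream TextStream object] + [Stream]
  take LogStream:  [Stream FileStream TextStream object] + [LogStream Stream FileStream TextStream object] + [Stream FileStream TextStream object] + [Stream]
  take Stream:  [Stream FileStream TextStream object] + [Stream FileStream TextStream object] + [Stream FileStream TextStream object] + [Stream]
  take FileStream:  [FileStream TextStream object] + [FileStream TextStream object] + [FileStream TextStream object]
  take TextStream:  [TextStream object] + [TextStream object] + [TextStream object]
  take object:  [object] + [object] + [object]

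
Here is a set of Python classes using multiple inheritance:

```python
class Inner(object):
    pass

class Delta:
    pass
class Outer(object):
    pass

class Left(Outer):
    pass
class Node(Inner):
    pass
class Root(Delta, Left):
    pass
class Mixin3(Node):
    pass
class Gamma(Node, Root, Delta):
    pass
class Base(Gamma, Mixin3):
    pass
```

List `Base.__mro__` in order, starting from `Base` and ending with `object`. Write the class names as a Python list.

[Base, Gamma, Mixin3, Node, Inner, Root, Delta, Left, Outer, object]

L[Base] = Base + merge(L[Gamma], L[Mixin3], [Gamma Mixin3])
  take Gamma:  [Gamma Node Inner Root Delta Left Outer object] + [Mixin3 Node Inner object] + [Gamma Mixin3]
  take Mixin3:  [Node Inner Root Delta Left Outer object] + [Mixin3 Node Inner object] + [Mixin3]
  take Node:  [Node Inner Root Delta Left Outer object] + [Node Inner object]
  take Inner:  [Inner Root Delta Left Outer object] + [Inner object]
  take Root:  [Root Delta Left Outer object] + [object]
  take Delta:  [Delta Left Outer object] + [object]
  take Left:  [Left Outer object] + [object]
  take Outer:  [Outer object] + [object]
  take object:  [object] + [object]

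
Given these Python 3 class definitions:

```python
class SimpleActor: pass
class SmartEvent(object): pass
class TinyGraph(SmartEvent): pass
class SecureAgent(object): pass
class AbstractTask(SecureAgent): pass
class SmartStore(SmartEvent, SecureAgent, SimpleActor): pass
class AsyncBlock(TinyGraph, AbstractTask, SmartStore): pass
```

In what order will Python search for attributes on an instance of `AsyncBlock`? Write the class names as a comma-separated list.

L[AsyncBlock] = AsyncBlock + merge(L[TinyGraph], L[AbstractTask], L[SmartStore], [TinyGraph AbstractTask SmartStore])
  take TinyGraph:  [TinyGraph SmartEvent object] + [AbstractTask SecureAgent object] + [SmartStore SmartEvent SecureAgent SimpleActor object] + [TinyGraph AbstractTask SmartStore]
  take AbstractTask:  [SmartEvent object] + [AbstractTask SecureAgent object] + [SmartStore SmartEvent SecureAgent SimpleActor object] + [AbstractTask SmartStore]
  take SmartStore:  [SmartEvent object] + [SecureAgent object] + [SmartStore SmartEvent SecureAgent SimpleActor object] + [SmartStore]
  take SmartEvent:  [SmartEvent object] + [SecureAgent object] + [SmartEvent SecureAgent SimpleActor object]
  take SecureAgent:  [object] + [SecureAgent object] + [SecureAgent SimpleActor object]
  take SimpleActor:  [object] + [object] + [SimpleActor object]
  take object:  [object] + [object] + [object]

AsyncBlock, TinyGraph, AbstractTask, SmartStore, SmartEvent, SecureAgent, SimpleActor, object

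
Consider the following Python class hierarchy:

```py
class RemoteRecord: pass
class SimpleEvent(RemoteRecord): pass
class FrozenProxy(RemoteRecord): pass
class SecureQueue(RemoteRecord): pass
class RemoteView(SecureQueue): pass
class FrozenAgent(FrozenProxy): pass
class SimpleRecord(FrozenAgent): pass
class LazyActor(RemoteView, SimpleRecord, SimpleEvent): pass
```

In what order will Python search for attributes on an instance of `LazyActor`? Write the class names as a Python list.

L[LazyActor] = LazyActor + merge(L[RemoteView], L[SimpleRecord], L[SimpleEvent], [RemoteView SimpleRecord SimpleEvent])
  take RemoteView:  [RemoteView SecureQueue RemoteRecord object] + [SimpleRecord FrozenAgent FrozenProxy RemoteRecord object] + [SimpleEvent RemoteRecord object] + [RemoteView SimpleRecord SimpleEvent]
  take SecureQueue:  [SecureQueue RemoteRecord object] + [SimpleRecord FrozenAgent FrozenProxy RemoteRecord object] + [SimpleEvent RemoteRecord object] + [SimpleRecord SimpleEvent]
  take SimpleRecord:  [RemoteRecord object] + [SimpleRecord FrozenAgent FrozenProxy RemoteRecord object] + [SimpleEvent RemoteRecord object] + [SimpleRecord SimpleEvent]
  take FrozenAgent:  [RemoteRecord object] + [FrozenAgent FrozenProxy RemoteRecord object] + [SimpleEvent RemoteRecord object] + [SimpleEvent]
  take FrozenProxy:  [RemoteRecord object] + [FrozenProxy RemoteRecord object] + [SimpleEvent RemoteRecord object] + [SimpleEvent]
  take SimpleEvent:  [RemoteRecord object] + [RemoteRecord object] + [SimpleEvent RemoteRecord object] + [SimpleEvent]
  take RemoteRecord:  [RemoteRecord object] + [RemoteRecord object] + [RemoteRecord object]
  take object:  [object] + [object] + [object]

[LazyActor, RemoteView, SecureQueue, SimpleRecord, FrozenAgent, FrozenProxy, SimpleEvent, RemoteRecord, object]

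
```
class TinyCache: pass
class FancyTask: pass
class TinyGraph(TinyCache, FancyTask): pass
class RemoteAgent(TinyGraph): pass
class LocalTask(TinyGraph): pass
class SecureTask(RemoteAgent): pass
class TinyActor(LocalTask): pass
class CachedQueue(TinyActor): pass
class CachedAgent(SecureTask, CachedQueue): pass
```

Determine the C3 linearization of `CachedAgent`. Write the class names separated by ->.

CachedAgent -> SecureTask -> RemoteAgent -> CachedQueue -> TinyActor -> LocalTask -> TinyGraph -> TinyCache -> FancyTask -> object

L[CachedAgent] = CachedAgent + merge(L[SecureTask], L[CachedQueue], [SecureTask CachedQueue])
  take SecureTask:  [SecureTask RemoteAgent TinyGraph TinyCache FancyTask object] + [CachedQueue TinyActor LocalTask TinyGraph TinyCache FancyTask object] + [SecureTask CachedQueue]
  take RemoteAgent:  [RemoteAgent TinyGraph TinyCache FancyTask object] + [CachedQueue TinyActor LocalTask TinyGraph TinyCache FancyTask object] + [CachedQueue]
  take CachedQueue:  [TinyGraph TinyCache FancyTask object] + [CachedQueue TinyActor LocalTask TinyGraph TinyCache FancyTask object] + [CachedQueue]
  take TinyActor:  [TinyGraph TinyCache FancyTask object] + [TinyActor LocalTask TinyGraph TinyCache FancyTask object]
  take LocalTask:  [TinyGraph TinyCache FancyTask object] + [LocalTask TinyGraph TinyCache FancyTask object]
  take TinyGraph:  [TinyGraph TinyCache FancyTask object] + [TinyGraph TinyCache FancyTask object]
  take TinyCache:  [TinyCache FancyTask object] + [TinyCache FancyTask object]
  take FancyTask:  [FancyTask object] + [FancyTask object]
  take object:  [object] + [object]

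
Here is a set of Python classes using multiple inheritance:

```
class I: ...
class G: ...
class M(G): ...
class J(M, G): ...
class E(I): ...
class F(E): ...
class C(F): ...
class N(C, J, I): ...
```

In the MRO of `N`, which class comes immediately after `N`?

C

L[N] = N + merge(L[C], L[J], L[I], [C J I])
  take C:  [C F E I object] + [J M G object] + [I object] + [C J I]
  take F:  [F E I object] + [J M G object] + [I object] + [J I]
  take E:  [E I object] + [J M G object] + [I object] + [J I]
  take J:  [I object] + [J M G object] + [I object] + [J I]
  take I:  [I object] + [M G object] + [I object] + [I]
  take M:  [object] + [M G object] + [object]
  take G:  [object] + [G object] + [object]
  take object:  [object] + [object] + [object]
MRO: N C F E J I M G object
N is at position 0; next is C.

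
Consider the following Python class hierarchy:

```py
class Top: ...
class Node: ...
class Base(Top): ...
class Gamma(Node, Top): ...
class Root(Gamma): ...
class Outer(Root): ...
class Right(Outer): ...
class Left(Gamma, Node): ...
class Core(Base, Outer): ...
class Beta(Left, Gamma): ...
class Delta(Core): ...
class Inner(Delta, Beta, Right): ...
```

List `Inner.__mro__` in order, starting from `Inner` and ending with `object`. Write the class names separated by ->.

Inner -> Delta -> Core -> Base -> Beta -> Left -> Right -> Outer -> Root -> Gamma -> Node -> Top -> object

L[Inner] = Inner + merge(L[Delta], L[Beta], L[Right], [Delta Beta Right])
  take Delta:  [Delta Core Base Outer Root Gamma Node Top object] + [Beta Left Gamma Node Top object] + [Right Outer Root Gamma Node Top object] + [Delta Beta Right]
  take Core:  [Core Base Outer Root Gamma Node Top object] + [Beta Left Gamma Node Top object] + [Right Outer Root Gamma Node Top object] + [Beta Right]
  take Base:  [Base Outer Root Gamma Node Top object] + [Beta Left Gamma Node Top object] + [Right Outer Root Gamma Node Top object] + [Beta Right]
  take Beta:  [Outer Root Gamma Node Top object] + [Beta Left Gamma Node Top object] + [Right Outer Root Gamma Node Top object] + [Beta Right]
  take Left:  [Outer Root Gamma Node Top object] + [Left Gamma Node Top object] + [Right Outer Root Gamma Node Top object] + [Right]
  take Right:  [Outer Root Gamma Node Top object] + [Gamma Node Top object] + [Right Outer Root Gamma Node Top object] + [Right]
  take Outer:  [Outer Root Gamma Node Top object] + [Gamma Node Top object] + [Outer Root Gamma Node Top object]
  take Root:  [Root Gamma Node Top object] + [Gamma Node Top object] + [Root Gamma Node Top object]
  take Gamma:  [Gamma Node Top object] + [Gamma Node Top object] + [Gamma Node Top object]
  take Node:  [Node Top object] + [Node Top object] + [Node Top object]
  take Top:  [Top object] + [Top object] + [Top object]
  take object:  [object] + [object] + [object]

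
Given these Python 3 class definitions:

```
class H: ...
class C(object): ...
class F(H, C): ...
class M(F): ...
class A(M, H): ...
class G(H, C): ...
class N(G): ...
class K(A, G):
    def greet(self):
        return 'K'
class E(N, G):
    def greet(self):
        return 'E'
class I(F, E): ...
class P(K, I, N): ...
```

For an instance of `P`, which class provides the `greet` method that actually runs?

L[P] = P + merge(L[K], L[I], L[N], [K I N])
  take K:  [K A M F G H C object] + [I F E N G H C object] + [N G H C object] + [K I N]
  take A:  [A M F G H C object] + [I F E N G H C object] + [N G H C object] + [I N]
  take M:  [M F G H C object] + [I F E N G H C object] + [N G H C object] + [I N]
  take I:  [F G H C object] + [I F E N G H C object] + [N G H C object] + [I N]
  take F:  [F G H C object] + [F E N G H C object] + [N G H C object] + [N]
  take E:  [G H C object] + [E N G H C object] + [N G H C object] + [N]
  take N:  [G H C object] + [N G H C object] + [N G H C object] + [N]
  take G:  [G H C object] + [G H C object] + [G H C object]
  take H:  [H C object] + [H C object] + [H C object]
  take C:  [C object] + [C object] + [C object]
  take object:  [object] + [object] + [object]
MRO: P K A M I F E N G H C object
greet is defined in: E, K. First along the MRO is K.

K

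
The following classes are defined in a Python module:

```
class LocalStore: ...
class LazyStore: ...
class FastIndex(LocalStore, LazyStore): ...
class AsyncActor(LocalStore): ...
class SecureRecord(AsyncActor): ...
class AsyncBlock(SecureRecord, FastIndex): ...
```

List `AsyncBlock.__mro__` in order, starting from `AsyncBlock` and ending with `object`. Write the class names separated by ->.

L[AsyncBlock] = AsyncBlock + merge(L[SecureRecord], L[FastIndex], [SecureRecord FastIndex])
  take SecureRecord:  [SecureRecord AsyncActor LocalStore object] + [FastIndex LocalStore LazyStore object] + [SecureRecord FastIndex]
  take AsyncActor:  [AsyncActor LocalStore object] + [FastIndex LocalStore LazyStore object] + [FastIndex]
  take FastIndex:  [LocalStore object] + [FastIndex LocalStore LazyStore object] + [FastIndex]
  take LocalStore:  [LocalStore object] + [LocalStore LazyStore object]
  take LazyStore:  [object] + [LazyStore object]
  take object:  [object] + [object]

AsyncBlock -> SecureRecord -> AsyncActor -> FastIndex -> LocalStore -> LazyStore -> object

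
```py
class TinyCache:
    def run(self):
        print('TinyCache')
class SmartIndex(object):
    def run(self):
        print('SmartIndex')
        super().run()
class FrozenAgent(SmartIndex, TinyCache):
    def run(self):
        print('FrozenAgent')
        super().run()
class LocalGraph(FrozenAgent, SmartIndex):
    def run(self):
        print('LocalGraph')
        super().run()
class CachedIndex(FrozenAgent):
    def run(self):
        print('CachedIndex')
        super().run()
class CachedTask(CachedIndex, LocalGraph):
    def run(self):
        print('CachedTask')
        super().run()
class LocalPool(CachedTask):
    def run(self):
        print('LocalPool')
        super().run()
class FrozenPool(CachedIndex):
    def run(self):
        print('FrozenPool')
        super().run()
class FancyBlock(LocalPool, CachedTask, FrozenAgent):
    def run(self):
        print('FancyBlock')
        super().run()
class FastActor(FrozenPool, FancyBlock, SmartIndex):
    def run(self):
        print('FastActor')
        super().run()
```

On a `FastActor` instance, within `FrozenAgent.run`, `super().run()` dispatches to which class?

SmartIndex

L[FastActor] = FastActor + merge(L[FrozenPool], L[FancyBlock], L[SmartIndex], [FrozenPool FancyBlock SmartIndex])
  take FrozenPool:  [FrozenPool CachedIndex FrozenAgent SmartIndex TinyCache object] + [FancyBlock LocalPool CachedTask CachedIndex LocalGraph FrozenAgent SmartIndex TinyCache object] + [SmartIndex object] + [FrozenPool FancyBlock SmartIndex]
  take FancyBlock:  [CachedIndex FrozenAgent SmartIndex TinyCache object] + [FancyBlock LocalPool CachedTask CachedIndex LocalGraph FrozenAgent SmartIndex TinyCache object] + [SmartIndex object] + [FancyBlock SmartIndex]
  take LocalPool:  [CachedIndex FrozenAgent SmartIndex TinyCache object] + [LocalPool CachedTask CachedIndex LocalGraph FrozenAgent SmartIndex TinyCache object] + [SmartIndex object] + [SmartIndex]
  take CachedTask:  [CachedIndex FrozenAgent SmartIndex TinyCache object] + [CachedTask CachedIndex LocalGraph FrozenAgent SmartIndex TinyCache object] + [SmartIndex object] + [SmartIndex]
  take CachedIndex:  [CachedIndex FrozenAgent SmartIndex TinyCache object] + [CachedIndex LocalGraph FrozenAgent SmartIndex TinyCache object] + [SmartIndex object] + [SmartIndex]
  take LocalGraph:  [FrozenAgent SmartIndex TinyCache object] + [LocalGraph FrozenAgent SmartIndex TinyCache object] + [SmartIndex object] + [SmartIndex]
  take FrozenAgent:  [FrozenAgent SmartIndex TinyCache object] + [FrozenAgent SmartIndex TinyCache object] + [SmartIndex object] + [SmartIndex]
  take SmartIndex:  [SmartIndex TinyCache object] + [SmartIndex TinyCache object] + [SmartIndex object] + [SmartIndex]
  take TinyCache:  [TinyCache object] + [TinyCache object] + [object]
  take object:  [object] + [object] + [object]
MRO: FastActor FrozenPool FancyBlock LocalPool CachedTask CachedIndex LocalGraph FrozenAgent SmartIndex TinyCache object
super() in FrozenAgent.run on a FastActor instance goes to the class after FrozenAgent in FastActor's MRO: SmartIndex.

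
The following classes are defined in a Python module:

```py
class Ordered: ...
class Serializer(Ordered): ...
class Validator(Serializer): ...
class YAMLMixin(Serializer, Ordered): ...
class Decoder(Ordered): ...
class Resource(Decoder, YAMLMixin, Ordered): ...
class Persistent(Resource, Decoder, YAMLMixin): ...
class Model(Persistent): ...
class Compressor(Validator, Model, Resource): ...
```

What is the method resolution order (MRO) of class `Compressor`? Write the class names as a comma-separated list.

Compressor, Validator, Model, Persistent, Resource, Decoder, YAMLMixin, Serializer, Ordered, object

L[Compressor] = Compressor + merge(L[Validator], L[Model], L[Resource], [Validator Model Resource])
  take Validator:  [Validator Serializer Ordered object] + [Model Persistent Resource Decoder YAMLMixin Serializer Ordered object] + [Resource Decoder YAMLMixin Serializer Ordered object] + [Validator Model Resource]
  take Model:  [Serializer Ordered object] + [Model Persistent Resource Decoder YAMLMixin Serializer Ordered object] + [Resource Decoder YAMLMixin Serializer Ordered object] + [Model Resource]
  take Persistent:  [Serializer Ordered object] + [Persistent Resource Decoder YAMLMixin Serializer Ordered object] + [Resource Decoder YAMLMixin Serializer Ordered object] + [Resource]
  take Resource:  [Serializer Ordered object] + [Resource Decoder YAMLMixin Serializer Ordered object] + [Resource Decoder YAMLMixin Serializer Ordered object] + [Resource]
  take Decoder:  [Serializer Ordered object] + [Decoder YAMLMixin Serializer Ordered object] + [Decoder YAMLMixin Serializer Ordered object]
  take YAMLMixin:  [Serializer Ordered object] + [YAMLMixin Serializer Ordered object] + [YAMLMixin Serializer Ordered object]
  take Serializer:  [Serializer Ordered object] + [Serializer Ordered object] + [Serializer Ordered object]
  take Ordered:  [Ordered object] + [Ordered object] + [Ordered object]
  take object:  [object] + [object] + [object]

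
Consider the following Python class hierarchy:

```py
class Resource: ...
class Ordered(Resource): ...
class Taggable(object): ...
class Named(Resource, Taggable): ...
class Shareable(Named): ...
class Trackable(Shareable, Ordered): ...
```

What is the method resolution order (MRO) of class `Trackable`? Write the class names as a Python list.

L[Trackable] = Trackable + merge(L[Shareable], L[Ordered], [Shareable Ordered])
  take Shareable:  [Shareable Named Resource Taggable object] + [Ordered Resource object] + [Shareable Ordered]
  take Named:  [Named Resource Taggable object] + [Ordered Resource object] + [Ordered]
  take Ordered:  [Resource Taggable object] + [Ordered Resource object] + [Ordered]
  take Resource:  [Resource Taggable object] + [Resource object]
  take Taggable:  [Taggable object] + [object]
  take object:  [object] + [object]

[Trackable, Shareable, Named, Ordered, Resource, Taggable, object]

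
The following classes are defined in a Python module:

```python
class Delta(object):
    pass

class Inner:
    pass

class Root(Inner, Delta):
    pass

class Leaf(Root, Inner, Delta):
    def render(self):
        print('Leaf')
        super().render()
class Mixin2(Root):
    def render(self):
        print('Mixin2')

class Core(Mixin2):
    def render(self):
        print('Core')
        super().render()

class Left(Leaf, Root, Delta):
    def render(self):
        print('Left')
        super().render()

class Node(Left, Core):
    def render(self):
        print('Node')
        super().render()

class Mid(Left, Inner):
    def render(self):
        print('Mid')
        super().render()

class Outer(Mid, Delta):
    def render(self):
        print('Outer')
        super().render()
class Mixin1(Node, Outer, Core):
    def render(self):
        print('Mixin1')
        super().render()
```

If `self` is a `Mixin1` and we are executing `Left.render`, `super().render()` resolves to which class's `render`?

Leaf

L[Mixin1] = Mixin1 + merge(L[Node], L[Outer], L[Core], [Node Outer Core])
  take Node:  [Node Left Leaf Core Mixin2 Root Inner Delta object] + [Outer Mid Left Leaf Root Inner Delta object] + [Core Mixin2 Root Inner Delta object] + [Node Outer Core]
  take Outer:  [Left Leaf Core Mixin2 Root Inner Delta object] + [Outer Mid Left Leaf Root Inner Delta object] + [Core Mixin2 Root Inner Delta object] + [Outer Core]
  take Mid:  [Left Leaf Core Mixin2 Root Inner Delta object] + [Mid Left Leaf Root Inner Delta object] + [Core Mixin2 Root Inner Delta object] + [Core]
  take Left:  [Left Leaf Core Mixin2 Root Inner Delta object] + [Left Leaf Root Inner Delta object] + [Core Mixin2 Root Inner Delta object] + [Core]
  take Leaf:  [Leaf Core Mixin2 Root Inner Delta object] + [Leaf Root Inner Delta object] + [Core Mixin2 Root Inner Delta object] + [Core]
  take Core:  [Core Mixin2 Root Inner Delta object] + [Root Inner Delta object] + [Core Mixin2 Root Inner Delta object] + [Core]
  take Mixin2:  [Mixin2 Root Inner Delta object] + [Root Inner Delta object] + [Mixin2 Root Inner Delta object]
  take Root:  [Root Inner Delta object] + [Root Inner Delta object] + [Root Inner Delta object]
  take Inner:  [Inner Delta object] + [Inner Delta object] + [Inner Delta object]
  take Delta:  [Delta object] + [Delta object] + [Delta object]
  take object:  [object] + [object] + [object]
MRO: Mixin1 Node Outer Mid Left Leaf Core Mixin2 Root Inner Delta object
super() in Left.render on a Mixin1 instance goes to the class after Left in Mixin1's MRO: Leaf.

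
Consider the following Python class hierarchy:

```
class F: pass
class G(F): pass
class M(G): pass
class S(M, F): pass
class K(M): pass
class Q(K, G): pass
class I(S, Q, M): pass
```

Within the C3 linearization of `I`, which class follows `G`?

L[I] = I + merge(L[S], L[Q], L[M], [S Q M])
  take S:  [S M G F object] + [Q K M G F object] + [M G F object] + [S Q M]
  take Q:  [M G F object] + [Q K M G F object] + [M G F object] + [Q M]
  take K:  [M G F object] + [K M G F object] + [M G F object] + [M]
  take M:  [M G F object] + [M G F object] + [M G F object] + [M]
  take G:  [G F object] + [G F object] + [G F object]
  take F:  [F object] + [F object] + [F object]
  take object:  [object] + [object] + [object]
MRO: I S Q K M G F object
G is at position 5; next is F.

F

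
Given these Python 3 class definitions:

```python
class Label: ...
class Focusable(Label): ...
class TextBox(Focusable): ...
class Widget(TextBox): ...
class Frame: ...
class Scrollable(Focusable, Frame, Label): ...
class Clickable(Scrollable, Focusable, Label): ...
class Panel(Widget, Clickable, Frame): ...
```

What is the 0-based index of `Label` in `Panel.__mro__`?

L[Panel] = Panel + merge(L[Widget], L[Clickable], L[Frame], [Widget Clickable Frame])
  take Widget:  [Widget TextBox Focusable Label object] + [Clickable Scrollable Focusable Frame Label object] + [Frame object] + [Widget Clickable Frame]
  take TextBox:  [TextBox Focusable Label object] + [Clickable Scrollable Focusable Frame Label object] + [Frame object] + [Clickable Frame]
  take Clickable:  [Focusable Label object] + [Clickable Scrollable Focusable Frame Label object] + [Frame object] + [Clickable Frame]
  take Scrollable:  [Focusable Label object] + [Scrollable Focusable Frame Label object] + [Frame object] + [Frame]
  take Focusable:  [Focusable Label object] + [Focusable Frame Label object] + [Frame object] + [Frame]
  take Frame:  [Label object] + [Frame Label object] + [Frame object] + [Frame]
  take Label:  [Label object] + [Label object] + [object]
  take object:  [object] + [object] + [object]
MRO: Panel Widget TextBox Clickable Scrollable Focusable Frame Label object
Label sits at index 7.

7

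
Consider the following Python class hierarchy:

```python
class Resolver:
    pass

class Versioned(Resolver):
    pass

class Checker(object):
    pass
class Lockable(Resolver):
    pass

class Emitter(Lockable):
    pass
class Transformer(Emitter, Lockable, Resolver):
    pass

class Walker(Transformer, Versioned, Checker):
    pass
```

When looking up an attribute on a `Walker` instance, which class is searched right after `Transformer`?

Emitter

L[Walker] = Walker + merge(L[Transformer], L[Versioned], L[Checker], [Transformer Versioned Checker])
  take Transformer:  [Transformer Emitter Lockable Resolver object] + [Versioned Resolver object] + [Checker object] + [Transformer Versioned Checker]
  take Emitter:  [Emitter Lockable Resolver object] + [Versioned Resolver object] + [Checker object] + [Versioned Checker]
  take Lockable:  [Lockable Resolver object] + [Versioned Resolver object] + [Checker object] + [Versioned Checker]
  take Versioned:  [Resolver object] + [Versioned Resolver object] + [Checker object] + [Versioned Checker]
  take Resolver:  [Resolver object] + [Resolver object] + [Checker object] + [Checker]
  take Checker:  [object] + [object] + [Checker object] + [Checker]
  take object:  [object] + [object] + [object]
MRO: Walker Transformer Emitter Lockable Versioned Resolver Checker object
Transformer is at position 1; next is Emitter.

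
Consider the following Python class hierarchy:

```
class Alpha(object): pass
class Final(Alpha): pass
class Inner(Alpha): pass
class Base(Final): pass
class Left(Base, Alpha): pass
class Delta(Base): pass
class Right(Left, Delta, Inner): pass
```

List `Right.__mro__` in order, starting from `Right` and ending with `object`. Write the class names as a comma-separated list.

L[Right] = Right + merge(L[Left], L[Delta], L[Inner], [Left Delta Inner])
  take Left:  [Left Base Final Alpha object] + [Delta Base Final Alpha object] + [Inner Alpha object] + [Left Delta Inner]
  take Delta:  [Base Final Alpha object] + [Delta Base Final Alpha object] + [Inner Alpha object] + [Delta Inner]
  take Base:  [Base Final Alpha object] + [Base Final Alpha object] + [Inner Alpha object] + [Inner]
  take Final:  [Final Alpha object] + [Final Alpha object] + [Inner Alpha object] + [Inner]
  take Inner:  [Alpha object] + [Alpha object] + [Inner Alpha object] + [Inner]
  take Alpha:  [Alpha object] + [Alpha object] + [Alpha object]
  take object:  [object] + [object] + [object]

Right, Left, Delta, Base, Final, Inner, Alpha, object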